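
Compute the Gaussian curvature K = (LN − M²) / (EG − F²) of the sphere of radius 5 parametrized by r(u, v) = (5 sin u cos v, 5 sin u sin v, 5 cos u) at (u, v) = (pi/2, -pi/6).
K = 1/25

Coefficients of the first fundamental form: E = 25, F = 0, G = 25*sin(u)^2.
Coefficients of the second fundamental form: L = -5*sin(u)/Abs(sin(u)), M = 0, N = -5*sin(u)^3/Abs(sin(u)).
Assemble K = (LN − M²)/(EG − F²) = 1/25. At (u, v) = (pi/2, -pi/6): K = 1/25.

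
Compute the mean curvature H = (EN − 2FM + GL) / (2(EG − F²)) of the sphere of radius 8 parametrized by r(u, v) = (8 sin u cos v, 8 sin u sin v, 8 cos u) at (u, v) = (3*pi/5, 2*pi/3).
H = -1/8

With E = 64, F = 0, G = 64*sin(u)^2, L = -8*sin(u)/Abs(sin(u)), M = 0, N = -8*sin(u)^3/Abs(sin(u)), assemble
  H = (EN − 2FM + GL) / (2(EG − F²)) = -sin(u)/(8*Abs(sin(u))).
At (u, v) = (3*pi/5, 2*pi/3): H = -1/8.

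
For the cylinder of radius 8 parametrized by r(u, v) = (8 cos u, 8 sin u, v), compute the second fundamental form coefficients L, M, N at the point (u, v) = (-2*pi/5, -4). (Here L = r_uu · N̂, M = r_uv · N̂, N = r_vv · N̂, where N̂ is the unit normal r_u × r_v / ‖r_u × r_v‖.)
L = -8;  M = 0;  N = 0

Compute the unit normal N̂(u, v) = (cos(u), sin(u), 0), and the second partials r_uu, r_uv, r_vv. Take dot products:
  L(u, v) = r_uu · N̂ = -8,
  M(u, v) = r_uv · N̂ = 0,
  N(u, v) = r_vv · N̂ = 0.
Evaluating at (u, v) = (-2*pi/5, -4):
  L = -8, M = 0, N = 0.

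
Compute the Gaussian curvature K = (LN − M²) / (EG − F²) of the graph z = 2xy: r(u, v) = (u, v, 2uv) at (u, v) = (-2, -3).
K = -4/2809

Coefficients of the first fundamental form: E = 4*v^2 + 1, F = 4*u*v, G = 4*u^2 + 1.
Coefficients of the second fundamental form: L = 0, M = 2/sqrt(4*u^2 + 4*v^2 + 1), N = 0.
Assemble K = (LN − M²)/(EG − F²) = -4/(16*u^4 + 32*u^2*v^2 + 8*u^2 + 16*v^4 + 8*v^2 + 1). At (u, v) = (-2, -3): K = -4/2809.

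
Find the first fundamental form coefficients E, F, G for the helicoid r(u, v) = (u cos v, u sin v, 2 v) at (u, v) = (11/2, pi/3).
E = 1;  F = 0;  G = 137/4

Partials: r_u = (cos(v), sin(v), 0), r_v = (-u*sin(v), u*cos(v), 2). As functions of (u, v):
  E = r_u · r_u = 1,
  F = r_u · r_v = 0,
  G = r_v · r_v = u^2 + 4.
Evaluating at (u, v) = (11/2, pi/3): E = 1, F = 0, G = 137/4.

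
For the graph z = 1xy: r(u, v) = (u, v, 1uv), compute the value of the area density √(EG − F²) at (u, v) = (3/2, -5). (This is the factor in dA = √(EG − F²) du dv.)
√(EG − F²)|_{(3/2, -5)} = sqrt(113)/2

E = v^2 + 1, F = u*v, G = u^2 + 1, so EG − F² = u^2 + v^2 + 1. Taking the positive square root: √(EG − F²) = sqrt(u^2 + v^2 + 1). At (u, v) = (3/2, -5): sqrt(113)/2.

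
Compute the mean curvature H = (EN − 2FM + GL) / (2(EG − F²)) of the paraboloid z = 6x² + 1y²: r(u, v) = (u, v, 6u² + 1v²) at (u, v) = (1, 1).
H = 175*sqrt(149)/22201

With E = 144*u^2 + 1, F = 24*u*v, G = 4*v^2 + 1, L = 12/sqrt(144*u^2 + 4*v^2 + 1), M = 0, N = 2/sqrt(144*u^2 + 4*v^2 + 1), assemble
  H = (EN − 2FM + GL) / (2(EG − F²)) = (144*u^2 + 24*v^2 + 7)/(144*u^2 + 4*v^2 + 1)^(3/2).
At (u, v) = (1, 1): H = 175*sqrt(149)/22201.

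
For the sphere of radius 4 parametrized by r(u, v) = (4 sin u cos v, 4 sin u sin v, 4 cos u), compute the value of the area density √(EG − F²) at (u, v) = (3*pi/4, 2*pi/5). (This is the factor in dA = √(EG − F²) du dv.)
√(EG − F²)|_{(3*pi/4, 2*pi/5)} = 8*sqrt(2)

E = 16, F = 0, G = 16*sin(u)^2, so EG − F² = 256*sin(u)^2. Taking the positive square root: √(EG − F²) = 16*Abs(sin(u)). At (u, v) = (3*pi/4, 2*pi/5): 8*sqrt(2).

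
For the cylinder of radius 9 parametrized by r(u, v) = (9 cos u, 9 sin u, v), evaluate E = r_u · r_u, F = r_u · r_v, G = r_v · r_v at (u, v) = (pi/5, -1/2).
E = 81;  F = 0;  G = 1

Partials: r_u = (-9*sin(u), 9*cos(u), 0), r_v = (0, 0, 1). As functions of (u, v):
  E = r_u · r_u = 81,
  F = r_u · r_v = 0,
  G = r_v · r_v = 1.
Evaluating at (u, v) = (pi/5, -1/2): E = 81, F = 0, G = 1.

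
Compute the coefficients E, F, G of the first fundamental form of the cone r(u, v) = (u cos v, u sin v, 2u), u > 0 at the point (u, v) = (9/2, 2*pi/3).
E = 5;  F = 0;  G = 81/4

Partials: r_u = (cos(v), sin(v), 2), r_v = (-u*sin(v), u*cos(v), 0). As functions of (u, v):
  E = r_u · r_u = 5,
  F = r_u · r_v = 0,
  G = r_v · r_v = u^2.
Evaluating at (u, v) = (9/2, 2*pi/3): E = 5, F = 0, G = 81/4.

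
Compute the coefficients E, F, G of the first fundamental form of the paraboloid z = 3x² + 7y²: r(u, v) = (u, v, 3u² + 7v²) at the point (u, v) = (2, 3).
E = 145;  F = 504;  G = 1765

Partials: r_u = (1, 0, 6*u), r_v = (0, 1, 14*v). As functions of (u, v):
  E = r_u · r_u = 36*u^2 + 1,
  F = r_u · r_v = 84*u*v,
  G = r_v · r_v = 196*v^2 + 1.
Evaluating at (u, v) = (2, 3): E = 145, F = 504, G = 1765.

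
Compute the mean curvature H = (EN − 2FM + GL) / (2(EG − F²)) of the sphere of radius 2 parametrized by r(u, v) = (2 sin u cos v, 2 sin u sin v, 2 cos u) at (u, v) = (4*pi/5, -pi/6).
H = -1/2

With E = 4, F = 0, G = 4*sin(u)^2, L = -2*sin(u)/Abs(sin(u)), M = 0, N = -2*sin(u)^3/Abs(sin(u)), assemble
  H = (EN − 2FM + GL) / (2(EG − F²)) = -sin(u)/(2*Abs(sin(u))).
At (u, v) = (4*pi/5, -pi/6): H = -1/2.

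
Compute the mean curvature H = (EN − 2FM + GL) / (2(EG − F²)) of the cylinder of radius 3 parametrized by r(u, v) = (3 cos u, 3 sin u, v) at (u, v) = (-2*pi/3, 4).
H = -1/6

With E = 9, F = 0, G = 1, L = -3, M = 0, N = 0, assemble
  H = (EN − 2FM + GL) / (2(EG − F²)) = -1/6.
At (u, v) = (-2*pi/3, 4): H = -1/6.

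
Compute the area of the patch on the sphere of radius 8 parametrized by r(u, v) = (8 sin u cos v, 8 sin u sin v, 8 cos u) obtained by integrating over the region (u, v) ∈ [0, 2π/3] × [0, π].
Area = 96*pi

Area = ∫∫ √(EG − F²) du dv with √(EG − F²) = 64*Abs(sin(u)). Integrating over [0, 2π/3] × [0, π] gives 96*pi.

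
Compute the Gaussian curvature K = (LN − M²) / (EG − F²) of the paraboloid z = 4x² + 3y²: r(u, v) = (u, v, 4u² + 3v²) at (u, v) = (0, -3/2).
K = 12/1681

Coefficients of the first fundamental form: E = 64*u^2 + 1, F = 48*u*v, G = 36*v^2 + 1.
Coefficients of the second fundamental form: L = 8/sqrt(64*u^2 + 36*v^2 + 1), M = 0, N = 6/sqrt(64*u^2 + 36*v^2 + 1).
Assemble K = (LN − M²)/(EG − F²) = 48/(4096*u^4 + 4608*u^2*v^2 + 128*u^2 + 1296*v^4 + 72*v^2 + 1). At (u, v) = (0, -3/2): K = 12/1681.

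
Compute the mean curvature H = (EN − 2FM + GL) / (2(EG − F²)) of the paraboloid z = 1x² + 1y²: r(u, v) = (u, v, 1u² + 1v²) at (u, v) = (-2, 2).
H = 34*sqrt(33)/1089

With E = 4*u^2 + 1, F = 4*u*v, G = 4*v^2 + 1, L = 2/sqrt(4*u^2 + 4*v^2 + 1), M = 0, N = 2/sqrt(4*u^2 + 4*v^2 + 1), assemble
  H = (EN − 2FM + GL) / (2(EG − F²)) = 2*(2*u^2 + 2*v^2 + 1)/(4*u^2 + 4*v^2 + 1)^(3/2).
At (u, v) = (-2, 2): H = 34*sqrt(33)/1089.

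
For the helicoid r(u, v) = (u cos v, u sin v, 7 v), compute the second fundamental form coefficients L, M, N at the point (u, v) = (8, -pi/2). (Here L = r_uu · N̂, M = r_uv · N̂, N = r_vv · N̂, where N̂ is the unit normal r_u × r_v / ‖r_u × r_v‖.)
L = 0;  M = -7*sqrt(113)/113;  N = 0

Compute the unit normal N̂(u, v) = (7*sin(v)/sqrt(u^2 + 49), -7*cos(v)/sqrt(u^2 + 49), u/sqrt(u^2 + 49)), and the second partials r_uu, r_uv, r_vv. Take dot products:
  L(u, v) = r_uu · N̂ = 0,
  M(u, v) = r_uv · N̂ = -7/sqrt(u^2 + 49),
  N(u, v) = r_vv · N̂ = 0.
Evaluating at (u, v) = (8, -pi/2):
  L = 0, M = -7*sqrt(113)/113, N = 0.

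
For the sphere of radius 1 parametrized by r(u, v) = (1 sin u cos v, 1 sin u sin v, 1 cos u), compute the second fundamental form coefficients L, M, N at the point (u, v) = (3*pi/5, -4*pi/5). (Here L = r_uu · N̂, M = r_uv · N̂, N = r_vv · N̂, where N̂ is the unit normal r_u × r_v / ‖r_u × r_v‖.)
L = -1;  M = 0;  N = -5/8 - sqrt(5)/8

Compute the unit normal N̂(u, v) = (sin(u)^2*cos(v)/Abs(sin(u)), sin(u)^2*sin(v)/Abs(sin(u)), sin(2*u)/(2*Abs(sin(u)))), and the second partials r_uu, r_uv, r_vv. Take dot products:
  L(u, v) = r_uu · N̂ = -sin(u)/Abs(sin(u)),
  M(u, v) = r_uv · N̂ = 0,
  N(u, v) = r_vv · N̂ = -sin(u)^3/Abs(sin(u)).
Evaluating at (u, v) = (3*pi/5, -4*pi/5):
  L = -1, M = 0, N = -5/8 - sqrt(5)/8.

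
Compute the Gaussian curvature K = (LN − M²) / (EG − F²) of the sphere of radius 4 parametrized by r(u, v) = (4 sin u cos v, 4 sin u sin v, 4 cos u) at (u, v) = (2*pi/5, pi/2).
K = 1/16

Coefficients of the first fundamental form: E = 16, F = 0, G = 16*sin(u)^2.
Coefficients of the second fundamental form: L = -4*sin(u)/Abs(sin(u)), M = 0, N = -4*sin(u)^3/Abs(sin(u)).
Assemble K = (LN − M²)/(EG − F²) = 1/16. At (u, v) = (2*pi/5, pi/2): K = 1/16.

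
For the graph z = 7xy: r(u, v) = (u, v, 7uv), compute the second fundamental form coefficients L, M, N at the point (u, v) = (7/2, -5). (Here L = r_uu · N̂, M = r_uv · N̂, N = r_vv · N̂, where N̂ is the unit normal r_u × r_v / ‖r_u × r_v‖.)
L = 0;  M = 14*sqrt(7305)/7305;  N = 0

Compute the unit normal N̂(u, v) = (-7*v/sqrt(49*u^2 + 49*v^2 + 1), -7*u/sqrt(49*u^2 + 49*v^2 + 1), 1/sqrt(49*u^2 + 49*v^2 + 1)), and the second partials r_uu, r_uv, r_vv. Take dot products:
  L(u, v) = r_uu · N̂ = 0,
  M(u, v) = r_uv · N̂ = 7/sqrt(49*u^2 + 49*v^2 + 1),
  N(u, v) = r_vv · N̂ = 0.
Evaluating at (u, v) = (7/2, -5):
  L = 0, M = 14*sqrt(7305)/7305, N = 0.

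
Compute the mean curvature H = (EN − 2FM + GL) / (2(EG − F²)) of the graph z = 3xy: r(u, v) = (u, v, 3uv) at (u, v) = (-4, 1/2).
H = 432*sqrt(589)/346921

With E = 9*v^2 + 1, F = 9*u*v, G = 9*u^2 + 1, L = 0, M = 3/sqrt(9*u^2 + 9*v^2 + 1), N = 0, assemble
  H = (EN − 2FM + GL) / (2(EG − F²)) = -27*u*v/(9*u^2 + 9*v^2 + 1)^(3/2).
At (u, v) = (-4, 1/2): H = 432*sqrt(589)/346921.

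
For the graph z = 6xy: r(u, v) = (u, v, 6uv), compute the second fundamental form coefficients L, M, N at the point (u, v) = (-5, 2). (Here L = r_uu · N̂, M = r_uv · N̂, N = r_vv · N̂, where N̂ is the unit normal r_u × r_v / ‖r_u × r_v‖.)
L = 0;  M = 6*sqrt(1045)/1045;  N = 0

Compute the unit normal N̂(u, v) = (-6*v/sqrt(36*u^2 + 36*v^2 + 1), -6*u/sqrt(36*u^2 + 36*v^2 + 1), 1/sqrt(36*u^2 + 36*v^2 + 1)), and the second partials r_uu, r_uv, r_vv. Take dot products:
  L(u, v) = r_uu · N̂ = 0,
  M(u, v) = r_uv · N̂ = 6/sqrt(36*u^2 + 36*v^2 + 1),
  N(u, v) = r_vv · N̂ = 0.
Evaluating at (u, v) = (-5, 2):
  L = 0, M = 6*sqrt(1045)/1045, N = 0.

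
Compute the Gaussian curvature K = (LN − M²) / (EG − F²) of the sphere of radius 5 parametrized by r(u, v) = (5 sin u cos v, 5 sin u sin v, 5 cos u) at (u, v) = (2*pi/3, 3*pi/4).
K = 1/25

Coefficients of the first fundamental form: E = 25, F = 0, G = 25*sin(u)^2.
Coefficients of the second fundamental form: L = -5*sin(u)/Abs(sin(u)), M = 0, N = -5*sin(u)^3/Abs(sin(u)).
Assemble K = (LN − M²)/(EG − F²) = 1/25. At (u, v) = (2*pi/3, 3*pi/4): K = 1/25.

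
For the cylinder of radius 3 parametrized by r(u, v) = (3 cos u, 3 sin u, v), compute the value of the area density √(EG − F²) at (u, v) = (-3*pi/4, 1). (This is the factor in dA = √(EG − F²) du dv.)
√(EG − F²)|_{(-3*pi/4, 1)} = 3

E = 9, F = 0, G = 1, so EG − F² = 9. Taking the positive square root: √(EG − F²) = 3. At (u, v) = (-3*pi/4, 1): 3.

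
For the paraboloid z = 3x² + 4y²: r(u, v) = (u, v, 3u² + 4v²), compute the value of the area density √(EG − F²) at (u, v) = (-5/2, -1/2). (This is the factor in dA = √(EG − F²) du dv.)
√(EG − F²)|_{(-5/2, -1/2)} = 11*sqrt(2)

E = 36*u^2 + 1, F = 48*u*v, G = 64*v^2 + 1, so EG − F² = 36*u^2 + 64*v^2 + 1. Taking the positive square root: √(EG − F²) = sqrt(36*u^2 + 64*v^2 + 1). At (u, v) = (-5/2, -1/2): 11*sqrt(2).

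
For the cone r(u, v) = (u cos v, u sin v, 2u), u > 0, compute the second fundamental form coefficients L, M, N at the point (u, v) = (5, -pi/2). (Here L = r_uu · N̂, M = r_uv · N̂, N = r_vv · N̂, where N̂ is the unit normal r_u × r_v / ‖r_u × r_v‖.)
L = 0;  M = 0;  N = 2*sqrt(5)

Compute the unit normal N̂(u, v) = (-2*sqrt(5)*u*cos(v)/(5*Abs(u)), -2*sqrt(5)*u*sin(v)/(5*Abs(u)), sqrt(5)*u/(5*Abs(u))), and the second partials r_uu, r_uv, r_vv. Take dot products:
  L(u, v) = r_uu · N̂ = 0,
  M(u, v) = r_uv · N̂ = 0,
  N(u, v) = r_vv · N̂ = 2*sqrt(5)*u^2/(5*Abs(u)).
Evaluating at (u, v) = (5, -pi/2):
  L = 0, M = 0, N = 2*sqrt(5).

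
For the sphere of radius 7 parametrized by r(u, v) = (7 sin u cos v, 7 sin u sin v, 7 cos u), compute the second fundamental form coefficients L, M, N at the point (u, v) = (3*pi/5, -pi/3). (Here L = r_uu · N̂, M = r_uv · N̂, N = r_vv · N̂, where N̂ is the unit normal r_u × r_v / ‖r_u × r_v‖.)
L = -7;  M = 0;  N = -35/8 - 7*sqrt(5)/8

Compute the unit normal N̂(u, v) = (sin(u)^2*cos(v)/Abs(sin(u)), sin(u)^2*sin(v)/Abs(sin(u)), sin(2*u)/(2*Abs(sin(u)))), and the second partials r_uu, r_uv, r_vv. Take dot products:
  L(u, v) = r_uu · N̂ = -7*sin(u)/Abs(sin(u)),
  M(u, v) = r_uv · N̂ = 0,
  N(u, v) = r_vv · N̂ = -7*sin(u)^3/Abs(sin(u)).
Evaluating at (u, v) = (3*pi/5, -pi/3):
  L = -7, M = 0, N = -35/8 - 7*sqrt(5)/8.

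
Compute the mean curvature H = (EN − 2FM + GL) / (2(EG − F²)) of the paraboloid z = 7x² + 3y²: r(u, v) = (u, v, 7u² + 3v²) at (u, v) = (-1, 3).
H = 2866*sqrt(521)/271441

With E = 196*u^2 + 1, F = 84*u*v, G = 36*v^2 + 1, L = 14/sqrt(196*u^2 + 36*v^2 + 1), M = 0, N = 6/sqrt(196*u^2 + 36*v^2 + 1), assemble
  H = (EN − 2FM + GL) / (2(EG − F²)) = 2*(294*u^2 + 126*v^2 + 5)/(196*u^2 + 36*v^2 + 1)^(3/2).
At (u, v) = (-1, 3): H = 2866*sqrt(521)/271441.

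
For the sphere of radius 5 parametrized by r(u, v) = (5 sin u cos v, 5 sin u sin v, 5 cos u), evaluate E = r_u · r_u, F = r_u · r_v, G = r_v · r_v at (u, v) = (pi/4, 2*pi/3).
E = 25;  F = 0;  G = 25/2

Partials: r_u = (5*cos(u)*cos(v), 5*sin(v)*cos(u), -5*sin(u)), r_v = (-5*sin(u)*sin(v), 5*sin(u)*cos(v), 0). As functions of (u, v):
  E = r_u · r_u = 25,
  F = r_u · r_v = 0,
  G = r_v · r_v = 25*sin(u)^2.
Evaluating at (u, v) = (pi/4, 2*pi/3): E = 25, F = 0, G = 25/2.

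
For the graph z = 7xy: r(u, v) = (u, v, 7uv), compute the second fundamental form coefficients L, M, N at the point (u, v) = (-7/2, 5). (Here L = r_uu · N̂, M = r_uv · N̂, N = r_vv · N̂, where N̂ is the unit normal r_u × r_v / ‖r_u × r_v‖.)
L = 0;  M = 14*sqrt(7305)/7305;  N = 0

Compute the unit normal N̂(u, v) = (-7*v/sqrt(49*u^2 + 49*v^2 + 1), -7*u/sqrt(49*u^2 + 49*v^2 + 1), 1/sqrt(49*u^2 + 49*v^2 + 1)), and the second partials r_uu, r_uv, r_vv. Take dot products:
  L(u, v) = r_uu · N̂ = 0,
  M(u, v) = r_uv · N̂ = 7/sqrt(49*u^2 + 49*v^2 + 1),
  N(u, v) = r_vv · N̂ = 0.
Evaluating at (u, v) = (-7/2, 5):
  L = 0, M = 14*sqrt(7305)/7305, N = 0.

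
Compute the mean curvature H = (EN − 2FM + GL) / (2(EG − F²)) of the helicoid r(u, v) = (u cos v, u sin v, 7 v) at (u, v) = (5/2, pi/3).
H = 0

With E = 1, F = 0, G = u^2 + 49, L = 0, M = -7/sqrt(u^2 + 49), N = 0, assemble
  H = (EN − 2FM + GL) / (2(EG − F²)) = 0.
At (u, v) = (5/2, pi/3): H = 0.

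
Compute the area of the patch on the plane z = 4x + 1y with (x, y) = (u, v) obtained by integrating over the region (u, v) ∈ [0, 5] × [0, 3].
Area = 45*sqrt(2)

Area = ∫∫ √(EG − F²) du dv with √(EG − F²) = 3*sqrt(2). Integrating over [0, 5] × [0, 3] gives 45*sqrt(2).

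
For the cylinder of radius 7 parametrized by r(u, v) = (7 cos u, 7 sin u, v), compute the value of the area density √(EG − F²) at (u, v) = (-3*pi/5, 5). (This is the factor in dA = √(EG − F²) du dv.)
√(EG − F²)|_{(-3*pi/5, 5)} = 7

E = 49, F = 0, G = 1, so EG − F² = 49. Taking the positive square root: √(EG − F²) = 7. At (u, v) = (-3*pi/5, 5): 7.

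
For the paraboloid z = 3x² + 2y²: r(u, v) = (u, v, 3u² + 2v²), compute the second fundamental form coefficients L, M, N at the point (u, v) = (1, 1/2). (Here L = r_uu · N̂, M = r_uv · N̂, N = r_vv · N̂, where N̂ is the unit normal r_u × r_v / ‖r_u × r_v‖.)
L = 6*sqrt(41)/41;  M = 0;  N = 4*sqrt(41)/41

Compute the unit normal N̂(u, v) = (-6*u/sqrt(36*u^2 + 16*v^2 + 1), -4*v/sqrt(36*u^2 + 16*v^2 + 1), 1/sqrt(36*u^2 + 16*v^2 + 1)), and the second partials r_uu, r_uv, r_vv. Take dot products:
  L(u, v) = r_uu · N̂ = 6/sqrt(36*u^2 + 16*v^2 + 1),
  M(u, v) = r_uv · N̂ = 0,
  N(u, v) = r_vv · N̂ = 4/sqrt(36*u^2 + 16*v^2 + 1).
Evaluating at (u, v) = (1, 1/2):
  L = 6*sqrt(41)/41, M = 0, N = 4*sqrt(41)/41.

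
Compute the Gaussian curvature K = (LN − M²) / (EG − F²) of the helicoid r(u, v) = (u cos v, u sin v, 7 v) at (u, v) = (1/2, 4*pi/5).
K = -784/38809

Coefficients of the first fundamental form: E = 1, F = 0, G = u^2 + 49.
Coefficients of the second fundamental form: L = 0, M = -7/sqrt(u^2 + 49), N = 0.
Assemble K = (LN − M²)/(EG − F²) = -49/(u^2 + 49)^2. At (u, v) = (1/2, 4*pi/5): K = -784/38809.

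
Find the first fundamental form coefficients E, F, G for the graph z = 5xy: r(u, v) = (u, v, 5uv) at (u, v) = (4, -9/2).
E = 2029/4;  F = -450;  G = 401

Partials: r_u = (1, 0, 5*v), r_v = (0, 1, 5*u). As functions of (u, v):
  E = r_u · r_u = 25*v^2 + 1,
  F = r_u · r_v = 25*u*v,
  G = r_v · r_v = 25*u^2 + 1.
Evaluating at (u, v) = (4, -9/2): E = 2029/4, F = -450, G = 401.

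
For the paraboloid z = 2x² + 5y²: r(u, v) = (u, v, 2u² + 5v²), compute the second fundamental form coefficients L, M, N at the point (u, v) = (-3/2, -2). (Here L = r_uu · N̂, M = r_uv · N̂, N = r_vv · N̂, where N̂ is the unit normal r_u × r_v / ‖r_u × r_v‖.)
L = 4*sqrt(437)/437;  M = 0;  N = 10*sqrt(437)/437

Compute the unit normal N̂(u, v) = (-4*u/sqrt(16*u^2 + 100*v^2 + 1), -10*v/sqrt(16*u^2 + 100*v^2 + 1), 1/sqrt(16*u^2 + 100*v^2 + 1)), and the second partials r_uu, r_uv, r_vv. Take dot products:
  L(u, v) = r_uu · N̂ = 4/sqrt(16*u^2 + 100*v^2 + 1),
  M(u, v) = r_uv · N̂ = 0,
  N(u, v) = r_vv · N̂ = 10/sqrt(16*u^2 + 100*v^2 + 1).
Evaluating at (u, v) = (-3/2, -2):
  L = 4*sqrt(437)/437, M = 0, N = 10*sqrt(437)/437.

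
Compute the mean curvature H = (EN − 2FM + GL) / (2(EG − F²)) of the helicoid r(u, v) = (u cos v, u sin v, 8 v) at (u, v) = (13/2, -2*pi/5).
H = 0

With E = 1, F = 0, G = u^2 + 64, L = 0, M = -8/sqrt(u^2 + 64), N = 0, assemble
  H = (EN − 2FM + GL) / (2(EG − F²)) = 0.
At (u, v) = (13/2, -2*pi/5): H = 0.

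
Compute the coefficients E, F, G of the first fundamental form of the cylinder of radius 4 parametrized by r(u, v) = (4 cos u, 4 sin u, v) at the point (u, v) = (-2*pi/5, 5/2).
E = 16;  F = 0;  G = 1

Partials: r_u = (-4*sin(u), 4*cos(u), 0), r_v = (0, 0, 1). As functions of (u, v):
  E = r_u · r_u = 16,
  F = r_u · r_v = 0,
  G = r_v · r_v = 1.
Evaluating at (u, v) = (-2*pi/5, 5/2): E = 16, F = 0, G = 1.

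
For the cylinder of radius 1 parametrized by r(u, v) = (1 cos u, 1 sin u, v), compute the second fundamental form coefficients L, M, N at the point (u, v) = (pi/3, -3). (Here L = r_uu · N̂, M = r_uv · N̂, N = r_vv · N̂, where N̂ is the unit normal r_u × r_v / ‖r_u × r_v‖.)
L = -1;  M = 0;  N = 0

Compute the unit normal N̂(u, v) = (cos(u), sin(u), 0), and the second partials r_uu, r_uv, r_vv. Take dot products:
  L(u, v) = r_uu · N̂ = -1,
  M(u, v) = r_uv · N̂ = 0,
  N(u, v) = r_vv · N̂ = 0.
Evaluating at (u, v) = (pi/3, -3):
  L = -1, M = 0, N = 0.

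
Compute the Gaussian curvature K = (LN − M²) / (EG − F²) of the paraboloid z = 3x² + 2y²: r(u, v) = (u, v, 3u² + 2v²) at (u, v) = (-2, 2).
K = 24/43681

Coefficients of the first fundamental form: E = 36*u^2 + 1, F = 24*u*v, G = 16*v^2 + 1.
Coefficients of the second fundamental form: L = 6/sqrt(36*u^2 + 16*v^2 + 1), M = 0, N = 4/sqrt(36*u^2 + 16*v^2 + 1).
Assemble K = (LN − M²)/(EG − F²) = 24/(1296*u^4 + 1152*u^2*v^2 + 72*u^2 + 256*v^4 + 32*v^2 + 1). At (u, v) = (-2, 2): K = 24/43681.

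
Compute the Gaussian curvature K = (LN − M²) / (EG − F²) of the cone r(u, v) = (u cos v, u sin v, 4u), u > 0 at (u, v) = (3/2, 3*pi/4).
K = 0

Coefficients of the first fundamental form: E = 17, F = 0, G = u^2.
Coefficients of the second fundamental form: L = 0, M = 0, N = 4*sqrt(17)*u^2/(17*Abs(u)).
Assemble K = (LN − M²)/(EG − F²) = 0. At (u, v) = (3/2, 3*pi/4): K = 0.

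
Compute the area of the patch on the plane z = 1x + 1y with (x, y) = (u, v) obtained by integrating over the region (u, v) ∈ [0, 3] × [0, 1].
Area = 3*sqrt(3)

Area = ∫∫ √(EG − F²) du dv with √(EG − F²) = sqrt(3). Integrating over [0, 3] × [0, 1] gives 3*sqrt(3).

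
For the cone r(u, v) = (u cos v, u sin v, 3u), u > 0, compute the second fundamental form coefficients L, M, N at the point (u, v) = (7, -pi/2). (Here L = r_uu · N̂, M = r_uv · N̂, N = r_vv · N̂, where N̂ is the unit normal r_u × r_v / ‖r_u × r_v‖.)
L = 0;  M = 0;  N = 21*sqrt(10)/10

Compute the unit normal N̂(u, v) = (-3*sqrt(10)*u*cos(v)/(10*Abs(u)), -3*sqrt(10)*u*sin(v)/(10*Abs(u)), sqrt(10)*u/(10*Abs(u))), and the second partials r_uu, r_uv, r_vv. Take dot products:
  L(u, v) = r_uu · N̂ = 0,
  M(u, v) = r_uv · N̂ = 0,
  N(u, v) = r_vv · N̂ = 3*sqrt(10)*u^2/(10*Abs(u)).
Evaluating at (u, v) = (7, -pi/2):
  L = 0, M = 0, N = 21*sqrt(10)/10.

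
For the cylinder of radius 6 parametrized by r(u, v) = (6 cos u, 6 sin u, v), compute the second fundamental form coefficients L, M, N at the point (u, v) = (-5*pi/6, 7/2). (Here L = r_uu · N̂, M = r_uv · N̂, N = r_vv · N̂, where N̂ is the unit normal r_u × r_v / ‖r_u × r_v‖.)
L = -6;  M = 0;  N = 0

Compute the unit normal N̂(u, v) = (cos(u), sin(u), 0), and the second partials r_uu, r_uv, r_vv. Take dot products:
  L(u, v) = r_uu · N̂ = -6,
  M(u, v) = r_uv · N̂ = 0,
  N(u, v) = r_vv · N̂ = 0.
Evaluating at (u, v) = (-5*pi/6, 7/2):
  L = -6, M = 0, N = 0.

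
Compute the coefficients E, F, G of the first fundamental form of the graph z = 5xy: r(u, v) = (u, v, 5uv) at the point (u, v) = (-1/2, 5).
E = 626;  F = -125/2;  G = 29/4

Partials: r_u = (1, 0, 5*v), r_v = (0, 1, 5*u). As functions of (u, v):
  E = r_u · r_u = 25*v^2 + 1,
  F = r_u · r_v = 25*u*v,
  G = r_v · r_v = 25*u^2 + 1.
Evaluating at (u, v) = (-1/2, 5): E = 626, F = -125/2, G = 29/4.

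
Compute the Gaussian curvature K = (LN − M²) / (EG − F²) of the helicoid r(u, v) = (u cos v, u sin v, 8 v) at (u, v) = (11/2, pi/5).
K = -1024/142129

Coefficients of the first fundamental form: E = 1, F = 0, G = u^2 + 64.
Coefficients of the second fundamental form: L = 0, M = -8/sqrt(u^2 + 64), N = 0.
Assemble K = (LN − M²)/(EG − F²) = -64/(u^2 + 64)^2. At (u, v) = (11/2, pi/5): K = -1024/142129.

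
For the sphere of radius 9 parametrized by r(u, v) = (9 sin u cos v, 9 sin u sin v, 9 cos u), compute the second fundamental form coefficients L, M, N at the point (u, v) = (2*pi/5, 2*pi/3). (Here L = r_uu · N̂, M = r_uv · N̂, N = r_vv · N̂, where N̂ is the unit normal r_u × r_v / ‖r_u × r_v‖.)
L = -9;  M = 0;  N = -45/8 - 9*sqrt(5)/8

Compute the unit normal N̂(u, v) = (sin(u)^2*cos(v)/Abs(sin(u)), sin(u)^2*sin(v)/Abs(sin(u)), sin(2*u)/(2*Abs(sin(u)))), and the second partials r_uu, r_uv, r_vv. Take dot products:
  L(u, v) = r_uu · N̂ = -9*sin(u)/Abs(sin(u)),
  M(u, v) = r_uv · N̂ = 0,
  N(u, v) = r_vv · N̂ = -9*sin(u)^3/Abs(sin(u)).
Evaluating at (u, v) = (2*pi/5, 2*pi/3):
  L = -9, M = 0, N = -45/8 - 9*sqrt(5)/8.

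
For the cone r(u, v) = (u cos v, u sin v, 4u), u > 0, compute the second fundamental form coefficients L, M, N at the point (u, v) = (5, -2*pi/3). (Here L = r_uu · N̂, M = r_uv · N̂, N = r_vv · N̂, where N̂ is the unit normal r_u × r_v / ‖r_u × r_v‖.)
L = 0;  M = 0;  N = 20*sqrt(17)/17

Compute the unit normal N̂(u, v) = (-4*sqrt(17)*u*cos(v)/(17*Abs(u)), -4*sqrt(17)*u*sin(v)/(17*Abs(u)), sqrt(17)*u/(17*Abs(u))), and the second partials r_uu, r_uv, r_vv. Take dot products:
  L(u, v) = r_uu · N̂ = 0,
  M(u, v) = r_uv · N̂ = 0,
  N(u, v) = r_vv · N̂ = 4*sqrt(17)*u^2/(17*Abs(u)).
Evaluating at (u, v) = (5, -2*pi/3):
  L = 0, M = 0, N = 20*sqrt(17)/17.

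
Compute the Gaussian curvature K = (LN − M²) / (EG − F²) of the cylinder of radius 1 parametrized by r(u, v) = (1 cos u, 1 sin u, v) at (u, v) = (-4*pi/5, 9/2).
K = 0

Coefficients of the first fundamental form: E = 1, F = 0, G = 1.
Coefficients of the second fundamental form: L = -1, M = 0, N = 0.
Assemble K = (LN − M²)/(EG − F²) = 0. At (u, v) = (-4*pi/5, 9/2): K = 0.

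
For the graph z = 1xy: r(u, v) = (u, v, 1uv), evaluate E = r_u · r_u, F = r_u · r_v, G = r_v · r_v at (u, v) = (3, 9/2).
E = 85/4;  F = 27/2;  G = 10

Partials: r_u = (1, 0, v), r_v = (0, 1, u). As functions of (u, v):
  E = r_u · r_u = v^2 + 1,
  F = r_u · r_v = u*v,
  G = r_v · r_v = u^2 + 1.
Evaluating at (u, v) = (3, 9/2): E = 85/4, F = 27/2, G = 10.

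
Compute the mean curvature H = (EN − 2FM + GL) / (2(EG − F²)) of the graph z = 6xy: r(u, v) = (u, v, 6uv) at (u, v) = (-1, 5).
H = 1080*sqrt(937)/877969

With E = 36*v^2 + 1, F = 36*u*v, G = 36*u^2 + 1, L = 0, M = 6/sqrt(36*u^2 + 36*v^2 + 1), N = 0, assemble
  H = (EN − 2FM + GL) / (2(EG − F²)) = -216*u*v/(36*u^2 + 36*v^2 + 1)^(3/2).
At (u, v) = (-1, 5): H = 1080*sqrt(937)/877969.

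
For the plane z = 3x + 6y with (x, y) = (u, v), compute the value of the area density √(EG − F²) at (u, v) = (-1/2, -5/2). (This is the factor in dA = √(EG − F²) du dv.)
√(EG − F²)|_{(-1/2, -5/2)} = sqrt(46)

E = 10, F = 18, G = 37, so EG − F² = 46. Taking the positive square root: √(EG − F²) = sqrt(46). At (u, v) = (-1/2, -5/2): sqrt(46).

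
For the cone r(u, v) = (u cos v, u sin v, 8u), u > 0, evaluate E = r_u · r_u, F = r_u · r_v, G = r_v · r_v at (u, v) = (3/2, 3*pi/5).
E = 65;  F = 0;  G = 9/4

Partials: r_u = (cos(v), sin(v), 8), r_v = (-u*sin(v), u*cos(v), 0). As functions of (u, v):
  E = r_u · r_u = 65,
  F = r_u · r_v = 0,
  G = r_v · r_v = u^2.
Evaluating at (u, v) = (3/2, 3*pi/5): E = 65, F = 0, G = 9/4.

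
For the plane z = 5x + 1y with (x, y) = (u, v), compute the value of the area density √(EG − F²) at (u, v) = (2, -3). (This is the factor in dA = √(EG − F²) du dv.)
√(EG − F²)|_{(2, -3)} = 3*sqrt(3)

E = 26, F = 5, G = 2, so EG − F² = 27. Taking the positive square root: √(EG − F²) = 3*sqrt(3). At (u, v) = (2, -3): 3*sqrt(3).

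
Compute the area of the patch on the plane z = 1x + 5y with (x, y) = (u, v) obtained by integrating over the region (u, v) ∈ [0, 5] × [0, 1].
Area = 15*sqrt(3)

Area = ∫∫ √(EG − F²) du dv with √(EG − F²) = 3*sqrt(3). Integrating over [0, 5] × [0, 1] gives 15*sqrt(3).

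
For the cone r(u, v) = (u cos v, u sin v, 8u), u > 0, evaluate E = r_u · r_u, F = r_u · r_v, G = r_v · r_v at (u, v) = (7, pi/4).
E = 65;  F = 0;  G = 49

Partials: r_u = (cos(v), sin(v), 8), r_v = (-u*sin(v), u*cos(v), 0). As functions of (u, v):
  E = r_u · r_u = 65,
  F = r_u · r_v = 0,
  G = r_v · r_v = u^2.
Evaluating at (u, v) = (7, pi/4): E = 65, F = 0, G = 49.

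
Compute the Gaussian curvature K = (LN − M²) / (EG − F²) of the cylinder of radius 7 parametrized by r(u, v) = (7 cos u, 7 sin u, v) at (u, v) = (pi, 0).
K = 0

Coefficients of the first fundamental form: E = 49, F = 0, G = 1.
Coefficients of the second fundamental form: L = -7, M = 0, N = 0.
Assemble K = (LN − M²)/(EG − F²) = 0. At (u, v) = (pi, 0): K = 0.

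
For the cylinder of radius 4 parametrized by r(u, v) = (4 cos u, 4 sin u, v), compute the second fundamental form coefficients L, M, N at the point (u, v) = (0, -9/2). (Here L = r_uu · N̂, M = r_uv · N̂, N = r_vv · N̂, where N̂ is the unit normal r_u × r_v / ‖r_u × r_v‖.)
L = -4;  M = 0;  N = 0

Compute the unit normal N̂(u, v) = (cos(u), sin(u), 0), and the second partials r_uu, r_uv, r_vv. Take dot products:
  L(u, v) = r_uu · N̂ = -4,
  M(u, v) = r_uv · N̂ = 0,
  N(u, v) = r_vv · N̂ = 0.
Evaluating at (u, v) = (0, -9/2):
  L = -4, M = 0, N = 0.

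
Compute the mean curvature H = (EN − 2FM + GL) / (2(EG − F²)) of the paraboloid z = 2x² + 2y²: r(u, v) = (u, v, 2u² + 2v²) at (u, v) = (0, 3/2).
H = 76*sqrt(37)/1369

With E = 16*u^2 + 1, F = 16*u*v, G = 16*v^2 + 1, L = 4/sqrt(16*u^2 + 16*v^2 + 1), M = 0, N = 4/sqrt(16*u^2 + 16*v^2 + 1), assemble
  H = (EN − 2FM + GL) / (2(EG − F²)) = 4*(8*u^2 + 8*v^2 + 1)/(16*u^2 + 16*v^2 + 1)^(3/2).
At (u, v) = (0, 3/2): H = 76*sqrt(37)/1369.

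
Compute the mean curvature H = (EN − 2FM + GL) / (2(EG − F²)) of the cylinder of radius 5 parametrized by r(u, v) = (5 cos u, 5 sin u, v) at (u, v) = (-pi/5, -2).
H = -1/10

With E = 25, F = 0, G = 1, L = -5, M = 0, N = 0, assemble
  H = (EN − 2FM + GL) / (2(EG − F²)) = -1/10.
At (u, v) = (-pi/5, -2): H = -1/10.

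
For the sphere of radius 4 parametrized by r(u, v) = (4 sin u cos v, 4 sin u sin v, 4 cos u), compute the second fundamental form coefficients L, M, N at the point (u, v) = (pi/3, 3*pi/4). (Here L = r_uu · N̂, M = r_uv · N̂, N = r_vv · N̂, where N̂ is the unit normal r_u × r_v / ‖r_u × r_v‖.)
L = -4;  M = 0;  N = -3

Compute the unit normal N̂(u, v) = (sin(u)^2*cos(v)/Abs(sin(u)), sin(u)^2*sin(v)/Abs(sin(u)), sin(2*u)/(2*Abs(sin(u)))), and the second partials r_uu, r_uv, r_vv. Take dot products:
  L(u, v) = r_uu · N̂ = -4*sin(u)/Abs(sin(u)),
  M(u, v) = r_uv · N̂ = 0,
  N(u, v) = r_vv · N̂ = -4*sin(u)^3/Abs(sin(u)).
Evaluating at (u, v) = (pi/3, 3*pi/4):
  L = -4, M = 0, N = -3.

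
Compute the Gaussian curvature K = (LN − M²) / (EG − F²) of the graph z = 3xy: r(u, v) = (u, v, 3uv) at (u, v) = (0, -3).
K = -9/6724

Coefficients of the first fundamental form: E = 9*v^2 + 1, F = 9*u*v, G = 9*u^2 + 1.
Coefficients of the second fundamental form: L = 0, M = 3/sqrt(9*u^2 + 9*v^2 + 1), N = 0.
Assemble K = (LN − M²)/(EG − F²) = -9/(81*u^4 + 162*u^2*v^2 + 18*u^2 + 81*v^4 + 18*v^2 + 1). At (u, v) = (0, -3): K = -9/6724.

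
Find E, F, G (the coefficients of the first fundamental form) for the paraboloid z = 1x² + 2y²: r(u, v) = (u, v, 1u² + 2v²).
E = 4*u^2 + 1;  F = 8*u*v;  G = 16*v^2 + 1

Compute partials: r_u = (1, 0, 2*u), r_v = (0, 1, 4*v). Then
  E = r_u · r_u = 4*u^2 + 1,
  F = r_u · r_v = 8*u*v,
  G = r_v · r_v = 16*v^2 + 1.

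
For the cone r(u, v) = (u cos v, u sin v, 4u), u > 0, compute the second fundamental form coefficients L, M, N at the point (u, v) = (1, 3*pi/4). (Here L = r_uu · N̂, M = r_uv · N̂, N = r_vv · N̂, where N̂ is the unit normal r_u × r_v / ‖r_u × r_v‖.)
L = 0;  M = 0;  N = 4*sqrt(17)/17

Compute the unit normal N̂(u, v) = (-4*sqrt(17)*u*cos(v)/(17*Abs(u)), -4*sqrt(17)*u*sin(v)/(17*Abs(u)), sqrt(17)*u/(17*Abs(u))), and the second partials r_uu, r_uv, r_vv. Take dot products:
  L(u, v) = r_uu · N̂ = 0,
  M(u, v) = r_uv · N̂ = 0,
  N(u, v) = r_vv · N̂ = 4*sqrt(17)*u^2/(17*Abs(u)).
Evaluating at (u, v) = (1, 3*pi/4):
  L = 0, M = 0, N = 4*sqrt(17)/17.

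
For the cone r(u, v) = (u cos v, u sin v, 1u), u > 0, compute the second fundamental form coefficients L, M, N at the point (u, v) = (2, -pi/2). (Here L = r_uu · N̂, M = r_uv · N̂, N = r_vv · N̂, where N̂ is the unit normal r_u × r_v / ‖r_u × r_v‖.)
L = 0;  M = 0;  N = sqrt(2)

Compute the unit normal N̂(u, v) = (-sqrt(2)*u*cos(v)/(2*Abs(u)), -sqrt(2)*u*sin(v)/(2*Abs(u)), sqrt(2)*u/(2*Abs(u))), and the second partials r_uu, r_uv, r_vv. Take dot products:
  L(u, v) = r_uu · N̂ = 0,
  M(u, v) = r_uv · N̂ = 0,
  N(u, v) = r_vv · N̂ = sqrt(2)*u^2/(2*Abs(u)).
Evaluating at (u, v) = (2, -pi/2):
  L = 0, M = 0, N = sqrt(2).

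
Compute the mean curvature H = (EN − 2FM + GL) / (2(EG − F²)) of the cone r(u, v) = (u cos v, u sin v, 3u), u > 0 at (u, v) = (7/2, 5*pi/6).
H = 3*sqrt(10)/70

With E = 10, F = 0, G = u^2, L = 0, M = 0, N = 3*sqrt(10)*u^2/(10*Abs(u)), assemble
  H = (EN − 2FM + GL) / (2(EG − F²)) = 3*sqrt(10)/(20*Abs(u)).
At (u, v) = (7/2, 5*pi/6): H = 3*sqrt(10)/70.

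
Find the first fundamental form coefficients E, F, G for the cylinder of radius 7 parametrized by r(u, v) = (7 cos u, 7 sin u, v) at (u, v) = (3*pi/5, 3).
E = 49;  F = 0;  G = 1

Partials: r_u = (-7*sin(u), 7*cos(u), 0), r_v = (0, 0, 1). As functions of (u, v):
  E = r_u · r_u = 49,
  F = r_u · r_v = 0,
  G = r_v · r_v = 1.
Evaluating at (u, v) = (3*pi/5, 3): E = 49, F = 0, G = 1.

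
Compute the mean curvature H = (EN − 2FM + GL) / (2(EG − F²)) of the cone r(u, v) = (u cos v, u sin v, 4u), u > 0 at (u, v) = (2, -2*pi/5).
H = sqrt(17)/17

With E = 17, F = 0, G = u^2, L = 0, M = 0, N = 4*sqrt(17)*u^2/(17*Abs(u)), assemble
  H = (EN − 2FM + GL) / (2(EG − F²)) = 2*sqrt(17)/(17*Abs(u)).
At (u, v) = (2, -2*pi/5): H = sqrt(17)/17.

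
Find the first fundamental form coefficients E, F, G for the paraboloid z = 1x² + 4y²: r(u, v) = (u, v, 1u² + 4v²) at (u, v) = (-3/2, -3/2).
E = 10;  F = 36;  G = 145

Partials: r_u = (1, 0, 2*u), r_v = (0, 1, 8*v). As functions of (u, v):
  E = r_u · r_u = 4*u^2 + 1,
  F = r_u · r_v = 16*u*v,
  G = r_v · r_v = 64*v^2 + 1.
Evaluating at (u, v) = (-3/2, -3/2): E = 10, F = 36, G = 145.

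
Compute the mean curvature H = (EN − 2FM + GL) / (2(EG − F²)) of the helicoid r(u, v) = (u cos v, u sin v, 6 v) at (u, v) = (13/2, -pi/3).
H = 0

With E = 1, F = 0, G = u^2 + 36, L = 0, M = -6/sqrt(u^2 + 36), N = 0, assemble
  H = (EN − 2FM + GL) / (2(EG − F²)) = 0.
At (u, v) = (13/2, -pi/3): H = 0.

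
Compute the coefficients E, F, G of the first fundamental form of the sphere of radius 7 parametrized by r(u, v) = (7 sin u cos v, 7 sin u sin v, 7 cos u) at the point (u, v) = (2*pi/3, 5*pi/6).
E = 49;  F = 0;  G = 147/4

Partials: r_u = (7*cos(u)*cos(v), 7*sin(v)*cos(u), -7*sin(u)), r_v = (-7*sin(u)*sin(v), 7*sin(u)*cos(v), 0). As functions of (u, v):
  E = r_u · r_u = 49,
  F = r_u · r_v = 0,
  G = r_v · r_v = 49*sin(u)^2.
Evaluating at (u, v) = (2*pi/3, 5*pi/6): E = 49, F = 0, G = 147/4.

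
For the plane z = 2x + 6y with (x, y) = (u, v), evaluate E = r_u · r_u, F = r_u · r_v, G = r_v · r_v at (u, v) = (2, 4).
E = 5;  F = 12;  G = 37

Partials: r_u = (1, 0, 2), r_v = (0, 1, 6). As functions of (u, v):
  E = r_u · r_u = 5,
  F = r_u · r_v = 12,
  G = r_v · r_v = 37.
Evaluating at (u, v) = (2, 4): E = 5, F = 12, G = 37.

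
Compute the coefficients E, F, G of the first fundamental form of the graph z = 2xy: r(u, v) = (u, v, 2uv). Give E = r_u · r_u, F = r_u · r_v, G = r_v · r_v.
E = 4*v^2 + 1;  F = 4*u*v;  G = 4*u^2 + 1

Compute partials: r_u = (1, 0, 2*v), r_v = (0, 1, 2*u). Then
  E = r_u · r_u = 4*v^2 + 1,
  F = r_u · r_v = 4*u*v,
  G = r_v · r_v = 4*u^2 + 1.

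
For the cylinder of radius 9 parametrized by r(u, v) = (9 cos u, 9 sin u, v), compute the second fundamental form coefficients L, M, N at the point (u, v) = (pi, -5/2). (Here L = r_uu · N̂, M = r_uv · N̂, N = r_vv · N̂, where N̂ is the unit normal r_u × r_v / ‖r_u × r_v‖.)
L = -9;  M = 0;  N = 0

Compute the unit normal N̂(u, v) = (cos(u), sin(u), 0), and the second partials r_uu, r_uv, r_vv. Take dot products:
  L(u, v) = r_uu · N̂ = -9,
  M(u, v) = r_uv · N̂ = 0,
  N(u, v) = r_vv · N̂ = 0.
Evaluating at (u, v) = (pi, -5/2):
  L = -9, M = 0, N = 0.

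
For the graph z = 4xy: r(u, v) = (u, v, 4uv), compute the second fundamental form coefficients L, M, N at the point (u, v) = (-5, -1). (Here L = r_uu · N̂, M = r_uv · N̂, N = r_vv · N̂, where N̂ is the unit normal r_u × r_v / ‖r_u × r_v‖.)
L = 0;  M = 4*sqrt(417)/417;  N = 0

Compute the unit normal N̂(u, v) = (-4*v/sqrt(16*u^2 + 16*v^2 + 1), -4*u/sqrt(16*u^2 + 16*v^2 + 1), 1/sqrt(16*u^2 + 16*v^2 + 1)), and the second partials r_uu, r_uv, r_vv. Take dot products:
  L(u, v) = r_uu · N̂ = 0,
  M(u, v) = r_uv · N̂ = 4/sqrt(16*u^2 + 16*v^2 + 1),
  N(u, v) = r_vv · N̂ = 0.
Evaluating at (u, v) = (-5, -1):
  L = 0, M = 4*sqrt(417)/417, N = 0.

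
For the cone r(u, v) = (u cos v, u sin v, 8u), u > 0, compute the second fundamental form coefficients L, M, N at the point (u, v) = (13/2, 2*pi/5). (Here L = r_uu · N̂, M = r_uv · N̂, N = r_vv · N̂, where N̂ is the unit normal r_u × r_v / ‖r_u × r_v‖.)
L = 0;  M = 0;  N = 4*sqrt(65)/5

Compute the unit normal N̂(u, v) = (-8*sqrt(65)*u*cos(v)/(65*Abs(u)), -8*sqrt(65)*u*sin(v)/(65*Abs(u)), sqrt(65)*u/(65*Abs(u))), and the second partials r_uu, r_uv, r_vv. Take dot products:
  L(u, v) = r_uu · N̂ = 0,
  M(u, v) = r_uv · N̂ = 0,
  N(u, v) = r_vv · N̂ = 8*sqrt(65)*u^2/(65*Abs(u)).
Evaluating at (u, v) = (13/2, 2*pi/5):
  L = 0, M = 0, N = 4*sqrt(65)/5.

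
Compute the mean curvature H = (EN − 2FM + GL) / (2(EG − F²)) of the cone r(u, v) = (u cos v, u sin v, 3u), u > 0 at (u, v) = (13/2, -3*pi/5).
H = 3*sqrt(10)/130

With E = 10, F = 0, G = u^2, L = 0, M = 0, N = 3*sqrt(10)*u^2/(10*Abs(u)), assemble
  H = (EN − 2FM + GL) / (2(EG − F²)) = 3*sqrt(10)/(20*Abs(u)).
At (u, v) = (13/2, -3*pi/5): H = 3*sqrt(10)/130.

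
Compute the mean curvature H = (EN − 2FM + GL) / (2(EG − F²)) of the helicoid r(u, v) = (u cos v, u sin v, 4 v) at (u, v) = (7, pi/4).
H = 0

With E = 1, F = 0, G = u^2 + 16, L = 0, M = -4/sqrt(u^2 + 16), N = 0, assemble
  H = (EN − 2FM + GL) / (2(EG − F²)) = 0.
At (u, v) = (7, pi/4): H = 0.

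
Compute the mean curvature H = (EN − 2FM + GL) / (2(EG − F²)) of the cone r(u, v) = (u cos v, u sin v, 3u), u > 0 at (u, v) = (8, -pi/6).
H = 3*sqrt(10)/160

With E = 10, F = 0, G = u^2, L = 0, M = 0, N = 3*sqrt(10)*u^2/(10*Abs(u)), assemble
  H = (EN − 2FM + GL) / (2(EG − F²)) = 3*sqrt(10)/(20*Abs(u)).
At (u, v) = (8, -pi/6): H = 3*sqrt(10)/160.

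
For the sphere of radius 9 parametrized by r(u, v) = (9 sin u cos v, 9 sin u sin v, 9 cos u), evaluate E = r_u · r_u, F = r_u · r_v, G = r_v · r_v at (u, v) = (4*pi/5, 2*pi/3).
E = 81;  F = 0;  G = 405/8 - 81*sqrt(5)/8

Partials: r_u = (9*cos(u)*cos(v), 9*sin(v)*cos(u), -9*sin(u)), r_v = (-9*sin(u)*sin(v), 9*sin(u)*cos(v), 0). As functions of (u, v):
  E = r_u · r_u = 81,
  F = r_u · r_v = 0,
  G = r_v · r_v = 81*sin(u)^2.
Evaluating at (u, v) = (4*pi/5, 2*pi/3): E = 81, F = 0, G = 405/8 - 81*sqrt(5)/8.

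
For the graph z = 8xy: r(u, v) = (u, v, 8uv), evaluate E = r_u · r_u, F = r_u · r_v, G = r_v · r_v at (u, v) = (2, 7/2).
E = 785;  F = 448;  G = 257

Partials: r_u = (1, 0, 8*v), r_v = (0, 1, 8*u). As functions of (u, v):
  E = r_u · r_u = 64*v^2 + 1,
  F = r_u · r_v = 64*u*v,
  G = r_v · r_v = 64*u^2 + 1.
Evaluating at (u, v) = (2, 7/2): E = 785, F = 448, G = 257.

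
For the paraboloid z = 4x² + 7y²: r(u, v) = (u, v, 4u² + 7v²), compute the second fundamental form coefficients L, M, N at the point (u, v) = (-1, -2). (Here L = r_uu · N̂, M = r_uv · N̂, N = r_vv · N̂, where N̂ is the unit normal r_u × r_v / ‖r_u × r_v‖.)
L = 8*sqrt(849)/849;  M = 0;  N = 14*sqrt(849)/849

Compute the unit normal N̂(u, v) = (-8*u/sqrt(64*u^2 + 196*v^2 + 1), -14*v/sqrt(64*u^2 + 196*v^2 + 1), 1/sqrt(64*u^2 + 196*v^2 + 1)), and the second partials r_uu, r_uv, r_vv. Take dot products:
  L(u, v) = r_uu · N̂ = 8/sqrt(64*u^2 + 196*v^2 + 1),
  M(u, v) = r_uv · N̂ = 0,
  N(u, v) = r_vv · N̂ = 14/sqrt(64*u^2 + 196*v^2 + 1).
Evaluating at (u, v) = (-1, -2):
  L = 8*sqrt(849)/849, M = 0, N = 14*sqrt(849)/849.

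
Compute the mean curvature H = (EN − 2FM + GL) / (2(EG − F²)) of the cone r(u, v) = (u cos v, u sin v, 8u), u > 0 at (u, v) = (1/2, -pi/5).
H = 8*sqrt(65)/65

With E = 65, F = 0, G = u^2, L = 0, M = 0, N = 8*sqrt(65)*u^2/(65*Abs(u)), assemble
  H = (EN − 2FM + GL) / (2(EG − F²)) = 4*sqrt(65)/(65*Abs(u)).
At (u, v) = (1/2, -pi/5): H = 8*sqrt(65)/65.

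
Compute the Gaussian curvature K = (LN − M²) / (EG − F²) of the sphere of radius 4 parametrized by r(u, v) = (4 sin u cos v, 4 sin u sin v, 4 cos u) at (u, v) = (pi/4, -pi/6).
K = 1/16

Coefficients of the first fundamental form: E = 16, F = 0, G = 16*sin(u)^2.
Coefficients of the second fundamental form: L = -4*sin(u)/Abs(sin(u)), M = 0, N = -4*sin(u)^3/Abs(sin(u)).
Assemble K = (LN − M²)/(EG − F²) = 1/16. At (u, v) = (pi/4, -pi/6): K = 1/16.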